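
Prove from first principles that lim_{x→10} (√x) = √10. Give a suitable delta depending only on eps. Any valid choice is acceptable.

Let eps > 0. We want delta > 0 such that 0 < |x − 10| < delta implies |√x − √10| < eps.
Multiplying by the conjugate, |√x − √10| = |x − 10|/(√x + √10).
Restrict delta ≤ 10 so that |x − 10| < 10 forces x > 0, and then √x + √10 > √10.
Hence |√x − √10| < |x − 10|/√10, which is < eps once |x − 10| < √10·eps.
Take delta = min(10, √10·eps). If 0 < |x − 10| < delta then x > 0 and |√x − √10| < |x − 10|/√10 < eps.

delta = min(10, √10·eps)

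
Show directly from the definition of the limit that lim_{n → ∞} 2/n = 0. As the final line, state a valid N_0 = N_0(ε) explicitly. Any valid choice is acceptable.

N_0 = 2/ε

Let ε > 0 be given. For n ≥ 1, |2/n − 0| = 2/(n) ≤ 2/n.
We need 2/n < ε, i.e. n > 2/ε.
Take N_0 = 2/ε. If n > N_0 then |2/n| ≤ 2/n < ε.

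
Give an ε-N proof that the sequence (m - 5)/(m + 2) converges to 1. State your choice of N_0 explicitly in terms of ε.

N_0 = 7/ε

Let ε > 0 be given. For m ≥ 1, |(m - 5)/(m + 2) − 1| = |-7|/((m + 2)) = 7/((m + 2)).
Since m + 2 ≥ m for m ≥ 1, this is ≤ 7/(m) = 7/m.
So |(m - 5)/(m + 2) − 1| < ε whenever m > 7/ε.
Take N_0 = 7/ε. If m > N_0 then |(m - 5)/(m + 2) − 1| ≤ 7/m < ε.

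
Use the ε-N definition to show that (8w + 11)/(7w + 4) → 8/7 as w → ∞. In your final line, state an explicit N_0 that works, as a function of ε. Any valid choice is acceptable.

N_0 = (45/49)/ε

Fix ε > 0. We seek N_0 > 0 such that w > N_0 implies |(8w + 11)/(7w + 4) − (8/7)| < ε.
(8w + 11)/(7w + 4) − (8/7) = (7(8w + 11) − 8(7w + 4)) / (7(7w + 4)) = 45/(7(7w + 4)).
For w > 0 we have 7w + 4 > 7w, so |(8w + 11)/(7w + 4) − (8/7)| = 45/(7(7w + 4)) < 45/(7·7w) = (45/49)/w.
Thus |(8w + 11)/(7w + 4) − (8/7)| < ε whenever w > (45/49)/ε.
Take N_0 = (45/49)/ε. If w > N_0 then |(8w + 11)/(7w + 4) − (8/7)| < (45/49)/w < ε.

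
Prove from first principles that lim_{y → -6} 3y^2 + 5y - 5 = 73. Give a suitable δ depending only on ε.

Fix ε > 0. We want δ > 0 such that 0 < |y + 6| < δ implies |(3y^2 + 5y - 5) − 73| < ε.
(3y^2 + 5y - 5) − 73 = 3y^2 + 5y - 78 = (y + 6)(3y - 13).
So |(3y^2 + 5y - 5) − 73| = |y + 6|·|3y - 13|.
Require δ ≤ 1. Then |y + 6| < 1 gives |y| < 7, and by the triangle inequality |3y - 13| ≤ 3·7 + 13 = 34.
Hence |(3y^2 + 5y - 5) − 73| ≤ 34|y + 6| < ε provided |y + 6| < ε/34.
Take δ = min(1, ε/34). Then 0 < |y + 6| < δ gives both |y + 6| < 1 and |y + 6| < ε/34, so |(3y^2 + 5y - 5) − 73| < ε.

δ = min(1, ε/34)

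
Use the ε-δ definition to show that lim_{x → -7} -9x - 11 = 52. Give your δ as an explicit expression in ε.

Let ε > 0. We need δ > 0 so that 0 < |x + 7| < δ implies |(-9x - 11) − 52| < ε.
|(-9x - 11) − 52| = |-9x - 63| = 9|x + 7|.
Thus it suffices that |x + 7| < ε/9.
Take δ = ε/9. If 0 < |x + 7| < δ then |(-9x - 11) − 52| = 9|x + 7| < 9·(ε/9) = ε.

δ = ε/9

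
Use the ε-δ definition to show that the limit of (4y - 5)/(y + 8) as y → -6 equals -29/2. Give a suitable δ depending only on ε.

δ = min(1, (2/37)ε)

Suppose ε > 0. We want δ > 0 with 0 < |y + 6| < δ ⇒ |(4y - 5)/(y + 8) + 29/2| < ε.
Combining over a common denominator, (4y - 5)/(y + 8) + 29/2 = [(4y - 5)·2 − (-29)·(y + 8)] / [2·(y + 8)] = 37(y + 6) / (2(y + 8)).
So |(4y - 5)/(y + 8) + 29/2| = 37|y + 6| / (2·|y + 8|).
Require δ ≤ 1, so |y + 8| ≥ |2| − |y + 6| > 2 − 1 = 1.
Hence |(4y - 5)/(y + 8) + 29/2| < 37|y + 6|/(2·1) = (37/2)|y + 6|, which is < ε once |y + 6| < (2/37)ε.
Take δ = min(1, (2/37)ε). Then 0 < |y + 6| < δ forces both bounds, so |(4y - 5)/(y + 8) + 29/2| < ε.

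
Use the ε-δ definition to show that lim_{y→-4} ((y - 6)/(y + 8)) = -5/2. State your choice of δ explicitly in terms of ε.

δ = min(2, (4/7)ε)

Suppose ε > 0. We want δ > 0 with 0 < |y + 4| < δ ⇒ |(y - 6)/(y + 8) + 5/2| < ε.
Combining over a common denominator, (y - 6)/(y + 8) + 5/2 = [(y - 6)·4 − (-10)·(y + 8)] / [4·(y + 8)] = 14(y + 4) / (4(y + 8)).
So |(y - 6)/(y + 8) + 5/2| = 14|y + 4| / (4·|y + 8|).
Restrict δ ≤ 2. Then |y + 4| < 2 gives |y + 8| = |(y + 4) + 4| ≥ 4 − 2 = 2.
Hence |(y - 6)/(y + 8) + 5/2| < 14|y + 4|/(4·2) = (7/4)|y + 4|, which is < ε once |y + 4| < (4/7)ε.
Take δ = min(2, (4/7)ε). Then 0 < |y + 4| < δ forces both bounds, so |(y - 6)/(y + 8) + 5/2| < ε.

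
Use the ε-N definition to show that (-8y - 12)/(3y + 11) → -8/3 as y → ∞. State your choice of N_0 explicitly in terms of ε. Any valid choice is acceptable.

Fix ε > 0. We seek N_0 > 0 such that y > N_0 implies |(-8y - 12)/(3y + 11) + 8/3| < ε.
(-8y - 12)/(3y + 11) + 8/3 = (3(-8y - 12) − (-8)(3y + 11)) / (3(3y + 11)) = 52/(3(3y + 11)).
For y > 0 we have 3y + 11 > 3y, so |(-8y - 12)/(3y + 11) + 8/3| = 52/(3(3y + 11)) < 52/(3·3y) = (52/9)/y.
Thus |(-8y - 12)/(3y + 11) + 8/3| < ε whenever y > (52/9)/ε.
Take N_0 = (52/9)/ε. If y > N_0 then |(-8y - 12)/(3y + 11) + 8/3| < (52/9)/y < ε.

N_0 = (52/9)/ε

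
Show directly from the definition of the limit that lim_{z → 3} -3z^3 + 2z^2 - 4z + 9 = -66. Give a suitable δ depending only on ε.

δ = min(2, ε/135)

Let ε > 0 be given. We want δ > 0 such that 0 < |z − 3| < δ implies |(-3z^3 + 2z^2 - 4z + 9) + 66| < ε.
(-3z^3 + 2z^2 - 4z + 9) + 66 = -3z^3 + 2z^2 - 4z + 75 = (z − 3)(-3z^2 - 7z - 25).
So |(-3z^3 + 2z^2 - 4z + 9) + 66| = |z − 3|·|-3z^2 - 7z - 25|.
Require δ ≤ 2. Then |z − 3| < 2 gives |z| < 5, and by the triangle inequality |-3z^2 - 7z - 25| ≤ 3·5^2 + 7·5 + 25 = 135.
Hence |(-3z^3 + 2z^2 - 4z + 9) + 66| ≤ 135|z − 3| < ε provided |z − 3| < ε/135.
Choosing δ = min(2, ε/135) ensures both conditions, hence |(-3z^3 + 2z^2 - 4z + 9) + 66| < ε.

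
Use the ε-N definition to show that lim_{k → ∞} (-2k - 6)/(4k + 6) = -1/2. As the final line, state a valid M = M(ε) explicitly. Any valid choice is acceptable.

M = (3/4)/ε

Let ε > 0 be given. For k ≥ 1, |(-2k - 6)/(4k + 6) + 1/2| = |-12|/(4(4k + 6)) = 12/(4(4k + 6)).
Since 4k + 6 ≥ 4k for k ≥ 1, this is ≤ 12/(4·4k) = (3/4)/k.
So |(-2k - 6)/(4k + 6) + 1/2| < ε whenever k > (3/4)/ε.
Take M = (3/4)/ε. If k > M then |(-2k - 6)/(4k + 6) + 1/2| ≤ (3/4)/k < ε.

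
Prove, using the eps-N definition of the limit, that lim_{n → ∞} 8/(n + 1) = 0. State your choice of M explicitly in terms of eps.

Suppose eps > 0. For n ≥ 1, |8/(n + 1) − 0| = 8/(n + 1) ≤ 8/n.
We need 8/n < eps, i.e. n > 8/eps.
Take M = 8/eps. If n > M then |8/(n + 1)| ≤ 8/n < eps.

M = 8/eps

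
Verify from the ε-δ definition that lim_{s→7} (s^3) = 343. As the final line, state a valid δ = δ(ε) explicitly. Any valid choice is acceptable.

δ = min(1, ε/169)

Let ε > 0. We seek δ > 0 with 0 < |s − 7| < δ ⇒ |s^3 − 343| < ε.
Factor: s^3 − 343 = (s − 7)(s^2 + 7s + 49), so |s^3 − 343| = |s − 7|·|s^2 + 7s + 49|.
Restrict δ ≤ 1. Then |s − 7| < 1 gives |s| < 8, so by the triangle inequality |s^2 + 7s + 49| ≤ 8^2 + 7·8 + 49 = 169.
Hence |s^3 − 343| ≤ 169|s − 7|, which is < ε once |s − 7| < ε/169.
Take δ = min(1, ε/169). If 0 < |s − 7| < δ then both bounds hold and |s^3 − 343| ≤ 169|s − 7| < 169·(ε/169) = ε.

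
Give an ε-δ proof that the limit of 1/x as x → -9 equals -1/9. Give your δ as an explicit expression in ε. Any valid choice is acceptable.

δ = min(9/2, (81/2)ε)

Fix ε > 0. We seek δ > 0 such that 0 < |x + 9| < δ implies |1/x + 1/9| < ε.
|1/x + 1/9| = |-9 − x|/(9·|x|) = |x + 9|/(9|x|).
Restrict δ ≤ 9/2. Then |x + 9| < 9/2 gives |x| > 9/2, so 9|x| > 81/2.
Then |1/x + 1/9| < |x + 9|/(81/2), which is < ε when |x + 9| < (81/2)ε.
Take δ = min(9/2, (81/2)ε). Then 0 < |x + 9| < δ gives both |x + 9| < 9/2 and |x + 9| < (81/2)ε, so |1/x + 1/9| < ε.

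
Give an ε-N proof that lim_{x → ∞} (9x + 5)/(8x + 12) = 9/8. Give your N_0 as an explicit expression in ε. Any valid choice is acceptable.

Let ε > 0 be given. We seek N_0 > 0 such that x > N_0 implies |(9x + 5)/(8x + 12) − (9/8)| < ε.
(9x + 5)/(8x + 12) − (9/8) = (8(9x + 5) − 9(8x + 12)) / (8(8x + 12)) = -68/(8(8x + 12)).
For x > 0 we have 8x + 12 > 8x, so |(9x + 5)/(8x + 12) − (9/8)| = 68/(8(8x + 12)) < 68/(8·8x) = (17/16)/x.
Thus |(9x + 5)/(8x + 12) − (9/8)| < ε whenever x > (17/16)/ε.
Take N_0 = (17/16)/ε. If x > N_0 then |(9x + 5)/(8x + 12) − (9/8)| < (17/16)/x < ε.

N_0 = (17/16)/ε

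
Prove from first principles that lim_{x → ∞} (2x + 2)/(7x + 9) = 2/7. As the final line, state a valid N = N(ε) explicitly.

Suppose ε > 0. We seek N > 0 such that x > N implies |(2x + 2)/(7x + 9) − (2/7)| < ε.
(2x + 2)/(7x + 9) − (2/7) = (7(2x + 2) − 2(7x + 9)) / (7(7x + 9)) = -4/(7(7x + 9)).
For x > 0 we have 7x + 9 > 7x, so |(2x + 2)/(7x + 9) − (2/7)| = 4/(7(7x + 9)) < 4/(7·7x) = (4/49)/x.
Thus |(2x + 2)/(7x + 9) − (2/7)| < ε whenever x > (4/49)/ε.
Take N = (4/49)/ε. If x > N then |(2x + 2)/(7x + 9) − (2/7)| < (4/49)/x < ε.

N = (4/49)/ε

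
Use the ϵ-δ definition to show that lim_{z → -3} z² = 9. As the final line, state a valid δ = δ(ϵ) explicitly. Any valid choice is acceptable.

Suppose ϵ > 0. We seek δ > 0 with 0 < |z + 3| < δ ⇒ |z² − 9| < ϵ.
Factor: z² − 9 = (z + 3)(z - 3), so |z² − 9| = |z + 3|·|z - 3|.
Impose δ ≤ 1 so that |z| < 4; then |z - 3| ≤ 7.
Hence |z² − 9| ≤ 7|z + 3|, which is < ϵ once |z + 3| < ϵ/7.
Take δ = min(1, ϵ/7). If 0 < |z + 3| < δ then both bounds hold and |z² − 9| ≤ 7|z + 3| < 7·(ϵ/7) = ϵ.

δ = min(1, ϵ/7)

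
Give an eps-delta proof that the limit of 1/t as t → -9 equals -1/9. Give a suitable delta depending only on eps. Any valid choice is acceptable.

delta = min(9/2, (81/2)eps)

Fix eps > 0. We seek delta > 0 such that 0 < |t + 9| < delta implies |1/t + 1/9| < eps.
|1/t + 1/9| = |-9 − t|/(9·|t|) = |t + 9|/(9|t|).
Restrict delta ≤ 9/2. Then |t + 9| < 9/2 gives |t| > 9/2, so 9|t| > 81/2.
Then |1/t + 1/9| < |t + 9|/(81/2), which is < eps when |t + 9| < (81/2)eps.
Take delta = min(9/2, (81/2)eps). Then 0 < |t + 9| < delta gives both |t + 9| < 9/2 and |t + 9| < (81/2)eps, so |1/t + 1/9| < eps.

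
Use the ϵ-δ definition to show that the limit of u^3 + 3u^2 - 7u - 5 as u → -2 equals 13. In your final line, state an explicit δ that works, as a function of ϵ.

Suppose ϵ > 0. We want δ > 0 such that 0 < |u + 2| < δ implies |(u^3 + 3u^2 - 7u - 5) − 13| < ϵ.
(u^3 + 3u^2 - 7u - 5) − 13 = u^3 + 3u^2 - 7u - 18 = (u + 2)(u^2 + u - 9).
So |(u^3 + 3u^2 - 7u - 5) − 13| = |u + 2|·|u^2 + u - 9|.
Assume first that |u + 2| < 1, so |u| < 3. Then |u^2 + u - 9| ≤ 3^2 + 3 + 9 = 21.
Hence |(u^3 + 3u^2 - 7u - 5) − 13| ≤ 21|u + 2| < ϵ provided |u + 2| < ϵ/21.
Choosing δ = min(1, ϵ/21) ensures both conditions, hence |(u^3 + 3u^2 - 7u - 5) − 13| < ϵ.

δ = min(1, ϵ/21)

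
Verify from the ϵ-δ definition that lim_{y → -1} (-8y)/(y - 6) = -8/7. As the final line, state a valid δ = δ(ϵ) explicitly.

δ = min(7/2, (49/96)ϵ)

Suppose ϵ > 0. We want δ > 0 with 0 < |y + 1| < δ ⇒ |(-8y)/(y - 6) + 8/7| < ϵ.
Combining over a common denominator, (-8y)/(y - 6) + 8/7 = [(-8y)·(-7) − 8·(y - 6)] / [(-7)·(y - 6)] = 48(y + 1) / ((-7)(y - 6)).
So |(-8y)/(y - 6) + 8/7| = 48|y + 1| / (7·|y − 6|).
Require δ ≤ 7/2, so |y − 6| ≥ |-7| − |y + 1| > 7 − 7/2 = 7/2.
Hence |(-8y)/(y - 6) + 8/7| < 48|y + 1|/(7·(7/2)) = (96/49)|y + 1|, which is < ϵ once |y + 1| < (49/96)ϵ.
Take δ = min(7/2, (49/96)ϵ). Then 0 < |y + 1| < δ forces both bounds, so |(-8y)/(y - 6) + 8/7| < ϵ.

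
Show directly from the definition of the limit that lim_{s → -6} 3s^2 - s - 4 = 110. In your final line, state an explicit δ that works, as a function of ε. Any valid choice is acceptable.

Suppose ε > 0. We want δ > 0 such that 0 < |s + 6| < δ implies |(3s^2 - s - 4) − 110| < ε.
(3s^2 - s - 4) − 110 = 3s^2 - s - 114 = (s + 6)(3s - 19).
So |(3s^2 - s - 4) − 110| = |s + 6|·|3s - 19|.
Assume first that |s + 6| < 1, so |s| < 7. Then |3s - 19| ≤ 3·7 + 19 = 40.
Hence |(3s^2 - s - 4) − 110| ≤ 40|s + 6| < ε provided |s + 6| < ε/40.
Take δ = min(1, ε/40). Then 0 < |s + 6| < δ gives both |s + 6| < 1 and |s + 6| < ε/40, so |(3s^2 - s - 4) − 110| < ε.

δ = min(1, ε/40)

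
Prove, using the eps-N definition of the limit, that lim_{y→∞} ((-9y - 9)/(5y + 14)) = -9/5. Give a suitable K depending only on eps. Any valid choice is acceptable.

K = (81/25)/eps

Let eps > 0. We seek K > 0 such that y > K implies |(-9y - 9)/(5y + 14) + 9/5| < eps.
(-9y - 9)/(5y + 14) + 9/5 = (5(-9y - 9) − (-9)(5y + 14)) / (5(5y + 14)) = 81/(5(5y + 14)).
For y > 0 we have 5y + 14 > 5y, so |(-9y - 9)/(5y + 14) + 9/5| = 81/(5(5y + 14)) < 81/(5·5y) = (81/25)/y.
Thus |(-9y - 9)/(5y + 14) + 9/5| < eps whenever y > (81/25)/eps.
Take K = (81/25)/eps. If y > K then |(-9y - 9)/(5y + 14) + 9/5| < (81/25)/y < eps.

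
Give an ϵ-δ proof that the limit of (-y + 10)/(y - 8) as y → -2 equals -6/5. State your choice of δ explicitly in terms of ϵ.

δ = min(5, 25ϵ)

Fix ϵ > 0. We want δ > 0 with 0 < |y + 2| < δ ⇒ |(-y + 10)/(y - 8) + 6/5| < ϵ.
Combining over a common denominator, (-y + 10)/(y - 8) + 6/5 = [(-y + 10)·(-10) − 12·(y - 8)] / [(-10)·(y - 8)] = -2(y + 2) / ((-10)(y - 8)).
So |(-y + 10)/(y - 8) + 6/5| = 2|y + 2| / (10·|y − 8|).
Require δ ≤ 5, so |y − 8| ≥ |-10| − |y + 2| > 10 − 5 = 5.
Hence |(-y + 10)/(y - 8) + 6/5| < 2|y + 2|/(10·5) = (1/25)|y + 2|, which is < ϵ once |y + 2| < 25ϵ.
Take δ = min(5, 25ϵ). Then 0 < |y + 2| < δ forces both bounds, so |(-y + 10)/(y - 8) + 6/5| < ϵ.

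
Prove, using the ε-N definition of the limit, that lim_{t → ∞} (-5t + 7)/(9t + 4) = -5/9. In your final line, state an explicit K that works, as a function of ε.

K = (83/81)/ε

Let ε > 0 be given. We seek K > 0 such that t > K implies |(-5t + 7)/(9t + 4) + 5/9| < ε.
(-5t + 7)/(9t + 4) + 5/9 = (9(-5t + 7) − (-5)(9t + 4)) / (9(9t + 4)) = 83/(9(9t + 4)).
For t > 0 we have 9t + 4 > 9t, so |(-5t + 7)/(9t + 4) + 5/9| = 83/(9(9t + 4)) < 83/(9·9t) = (83/81)/t.
Thus |(-5t + 7)/(9t + 4) + 5/9| < ε whenever t > (83/81)/ε.
Take K = (83/81)/ε. If t > K then |(-5t + 7)/(9t + 4) + 5/9| < (83/81)/t < ε.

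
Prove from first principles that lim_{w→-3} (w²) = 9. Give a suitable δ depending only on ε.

Suppose ε > 0. We seek δ > 0 with 0 < |w + 3| < δ ⇒ |w² − 9| < ε.
Factor: w² − 9 = (w + 3)(w - 3), so |w² − 9| = |w + 3|·|w - 3|.
Impose δ ≤ 2 so that |w| < 5; then |w - 3| ≤ 8.
Hence |w² − 9| ≤ 8|w + 3|, which is < ε once |w + 3| < ε/8.
Take δ = min(2, ε/8). If 0 < |w + 3| < δ then both bounds hold and |w² − 9| ≤ 8|w + 3| < 8·(ε/8) = ε.

δ = min(2, ε/8)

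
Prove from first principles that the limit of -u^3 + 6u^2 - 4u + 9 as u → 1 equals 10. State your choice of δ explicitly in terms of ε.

Let ε > 0. We want δ > 0 such that 0 < |u − 1| < δ implies |(-u^3 + 6u^2 - 4u + 9) − 10| < ε.
(-u^3 + 6u^2 - 4u + 9) − 10 = -u^3 + 6u^2 - 4u - 1 = (u − 1)(-u^2 + 5u + 1).
So |(-u^3 + 6u^2 - 4u + 9) − 10| = |u − 1|·|-u^2 + 5u + 1|.
Require δ ≤ 1. Then |u − 1| < 1 gives |u| < 2, and by the triangle inequality |-u^2 + 5u + 1| ≤ 2^2 + 5·2 + 1 = 15.
Hence |(-u^3 + 6u^2 - 4u + 9) − 10| ≤ 15|u − 1| < ε provided |u − 1| < ε/15.
Take δ = min(1, ε/15). Then 0 < |u − 1| < δ gives both |u − 1| < 1 and |u − 1| < ε/15, so |(-u^3 + 6u^2 - 4u + 9) − 10| < ε.

δ = min(1, ε/15)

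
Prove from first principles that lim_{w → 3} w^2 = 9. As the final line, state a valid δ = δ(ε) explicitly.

Let ε > 0 be given. We seek δ > 0 with 0 < |w − 3| < δ ⇒ |w^2 − 9| < ε.
Factor: w^2 − 9 = (w − 3)(w + 3), so |w^2 − 9| = |w − 3|·|w + 3|.
Restrict δ ≤ 2. Then |w − 3| < 2 gives |w| < 5, so by the triangle inequality |w + 3| ≤ 5 + 3 = 8.
Hence |w^2 − 9| ≤ 8|w − 3|, which is < ε once |w − 3| < ε/8.
Take δ = min(2, ε/8). If 0 < |w − 3| < δ then both bounds hold and |w^2 − 9| ≤ 8|w − 3| < 8·(ε/8) = ε.

δ = min(2, ε/8)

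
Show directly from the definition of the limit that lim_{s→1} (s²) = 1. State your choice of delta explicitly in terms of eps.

delta = min(2, eps/4)

Let eps > 0. We seek delta > 0 with 0 < |s − 1| < delta ⇒ |s² − 1| < eps.
Factor: s² − 1 = (s − 1)(s + 1), so |s² − 1| = |s − 1|·|s + 1|.
Impose delta ≤ 2 so that |s| < 3; then |s + 1| ≤ 4.
Hence |s² − 1| ≤ 4|s − 1|, which is < eps once |s − 1| < eps/4.
Take delta = min(2, eps/4). If 0 < |s − 1| < delta then both bounds hold and |s² − 1| ≤ 4|s − 1| < 4·(eps/4) = eps.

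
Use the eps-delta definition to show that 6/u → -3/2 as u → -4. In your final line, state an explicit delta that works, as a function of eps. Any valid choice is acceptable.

Fix eps > 0. We seek delta > 0 such that 0 < |u + 4| < delta implies |6/u + 3/2| < eps.
|6/u + 3/2| = 6·|-4 − u|/(4·|u|) = 6|u + 4|/(4|u|).
Restrict delta ≤ 2. Then |u + 4| < 2 gives |u| > 2, so 4|u| > 8.
Then |6/u + 3/2| < 6|u + 4|/8, which is < eps when |u + 4| < (4/3)eps.
Take delta = min(2, (4/3)eps). Then 0 < |u + 4| < delta gives both |u + 4| < 2 and |u + 4| < (4/3)eps, so |6/u + 3/2| < eps.

delta = min(2, (4/3)eps)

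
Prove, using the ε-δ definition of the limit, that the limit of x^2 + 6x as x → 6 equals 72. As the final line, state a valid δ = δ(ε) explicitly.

Let ε > 0 be given. We want δ > 0 such that 0 < |x − 6| < δ implies |(x^2 + 6x) − 72| < ε.
(x^2 + 6x) − 72 = x^2 + 6x - 72 = (x − 6)(x + 12).
So |(x^2 + 6x) − 72| = |x − 6|·|x + 12|.
Assume first that |x − 6| < 1, so |x| < 7. Then |x + 12| ≤ 7 + 12 = 19.
Hence |(x^2 + 6x) − 72| ≤ 19|x − 6| < ε provided |x − 6| < ε/19.
Take δ = min(1, ε/19). Then 0 < |x − 6| < δ gives both |x − 6| < 1 and |x − 6| < ε/19, so |(x^2 + 6x) − 72| < ε.

δ = min(1, ε/19)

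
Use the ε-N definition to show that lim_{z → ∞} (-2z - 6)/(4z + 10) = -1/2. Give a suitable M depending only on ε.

Let ε > 0 be given. We seek M > 0 such that z > M implies |(-2z - 6)/(4z + 10) + 1/2| < ε.
(-2z - 6)/(4z + 10) + 1/2 = (4(-2z - 6) − (-2)(4z + 10)) / (4(4z + 10)) = -4/(4(4z + 10)).
For z > 0 we have 4z + 10 > 4z, so |(-2z - 6)/(4z + 10) + 1/2| = 4/(4(4z + 10)) < 4/(4·4z) = (1/4)/z.
Thus |(-2z - 6)/(4z + 10) + 1/2| < ε whenever z > (1/4)/ε.
Take M = (1/4)/ε. If z > M then |(-2z - 6)/(4z + 10) + 1/2| < (1/4)/z < ε.

M = (1/4)/ε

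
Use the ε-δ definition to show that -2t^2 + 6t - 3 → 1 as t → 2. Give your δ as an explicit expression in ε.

δ = min(1, ε/8)

Fix ε > 0. We want δ > 0 such that 0 < |t − 2| < δ implies |(-2t^2 + 6t - 3) − 1| < ε.
(-2t^2 + 6t - 3) − 1 = -2t^2 + 6t - 4 = (t − 2)(-2t + 2).
So |(-2t^2 + 6t - 3) − 1| = |t − 2|·|-2t + 2|.
Assume first that |t − 2| < 1, so |t| < 3. Then |-2t + 2| ≤ 2·3 + 2 = 8.
Hence |(-2t^2 + 6t - 3) − 1| ≤ 8|t − 2| < ε provided |t − 2| < ε/8.
Take δ = min(1, ε/8). Then 0 < |t − 2| < δ gives both |t − 2| < 1 and |t − 2| < ε/8, so |(-2t^2 + 6t - 3) − 1| < ε.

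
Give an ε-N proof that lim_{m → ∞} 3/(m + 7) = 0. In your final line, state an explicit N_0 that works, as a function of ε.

Let ε > 0. For m ≥ 1, |3/(m + 7) − 0| = 3/(m + 7) ≤ 3/m.
We need 3/m < ε, i.e. m > 3/ε.
Take N_0 = 3/ε. If m > N_0 then |3/(m + 7)| ≤ 3/m < ε.

N_0 = 3/ε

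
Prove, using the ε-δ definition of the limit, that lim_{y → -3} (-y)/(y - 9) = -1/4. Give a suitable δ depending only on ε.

δ = min(6, 8ε)

Suppose ε > 0. We want δ > 0 with 0 < |y + 3| < δ ⇒ |(-y)/(y - 9) + 1/4| < ε.
Combining over a common denominator, (-y)/(y - 9) + 1/4 = [(-y)·(-12) − 3·(y - 9)] / [(-12)·(y - 9)] = 9(y + 3) / ((-12)(y - 9)).
So |(-y)/(y - 9) + 1/4| = 9|y + 3| / (12·|y − 9|).
Require δ ≤ 6, so |y − 9| ≥ |-12| − |y + 3| > 12 − 6 = 6.
Hence |(-y)/(y - 9) + 1/4| < 9|y + 3|/(12·6) = (1/8)|y + 3|, which is < ε once |y + 3| < 8ε.
Take δ = min(6, 8ε). Then 0 < |y + 3| < δ forces both bounds, so |(-y)/(y - 9) + 1/4| < ε.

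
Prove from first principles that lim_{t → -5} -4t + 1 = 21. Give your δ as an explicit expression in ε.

Let ε > 0. We need δ > 0 so that 0 < |t + 5| < δ implies |(-4t + 1) − 21| < ε.
Since (-4t + 1) − 21 = -4(t + 5), we have |(-4t + 1) − 21| = 4|t + 5|.
Thus it suffices that |t + 5| < ε/4.
Choosing δ = ε/4 gives |(-4t + 1) − 21| = 4|t + 5| < ε whenever |t + 5| < δ.

δ = ε/4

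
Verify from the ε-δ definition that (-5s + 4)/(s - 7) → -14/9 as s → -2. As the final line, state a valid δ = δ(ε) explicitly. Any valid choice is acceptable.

Let ε > 0. We want δ > 0 with 0 < |s + 2| < δ ⇒ |(-5s + 4)/(s - 7) + 14/9| < ε.
Combining over a common denominator, (-5s + 4)/(s - 7) + 14/9 = [(-5s + 4)·(-9) − 14·(s - 7)] / [(-9)·(s - 7)] = 31(s + 2) / ((-9)(s - 7)).
So |(-5s + 4)/(s - 7) + 14/9| = 31|s + 2| / (9·|s − 7|).
Require δ ≤ 9/2, so |s − 7| ≥ |-9| − |s + 2| > 9 − 9/2 = 9/2.
Hence |(-5s + 4)/(s - 7) + 14/9| < 31|s + 2|/(9·(9/2)) = (62/81)|s + 2|, which is < ε once |s + 2| < (81/62)ε.
Take δ = min(9/2, (81/62)ε). Then 0 < |s + 2| < δ forces both bounds, so |(-5s + 4)/(s - 7) + 14/9| < ε.

δ = min(9/2, (81/62)ε)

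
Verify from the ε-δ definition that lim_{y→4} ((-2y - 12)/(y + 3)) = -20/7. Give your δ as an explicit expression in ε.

Let ε > 0. We want δ > 0 with 0 < |y − 4| < δ ⇒ |(-2y - 12)/(y + 3) + 20/7| < ε.
Combining over a common denominator, (-2y - 12)/(y + 3) + 20/7 = [(-2y - 12)·7 − (-20)·(y + 3)] / [7·(y + 3)] = 6(y − 4) / (7(y + 3)).
So |(-2y - 12)/(y + 3) + 20/7| = 6|y − 4| / (7·|y + 3|).
Restrict δ ≤ 7/2. Then |y − 4| < 7/2 gives |y + 3| = |(y − 4) + 7| ≥ 7 − 7/2 = 7/2.
Hence |(-2y - 12)/(y + 3) + 20/7| < 6|y − 4|/(7·(7/2)) = (12/49)|y − 4|, which is < ε once |y − 4| < (49/12)ε.
Take δ = min(7/2, (49/12)ε). Then 0 < |y − 4| < δ forces both bounds, so |(-2y - 12)/(y + 3) + 20/7| < ε.

δ = min(7/2, (49/12)ε)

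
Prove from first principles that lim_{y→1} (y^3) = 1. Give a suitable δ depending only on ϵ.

δ = min(1, ϵ/7)

Suppose ϵ > 0. We seek δ > 0 with 0 < |y − 1| < δ ⇒ |y^3 − 1| < ϵ.
Factor: y^3 − 1 = (y − 1)(y^2 + y + 1), so |y^3 − 1| = |y − 1|·|y^2 + y + 1|.
Impose δ ≤ 1 so that |y| < 2; then |y^2 + y + 1| ≤ 7.
Hence |y^3 − 1| ≤ 7|y − 1|, which is < ϵ once |y − 1| < ϵ/7.
Take δ = min(1, ϵ/7). If 0 < |y − 1| < δ then both bounds hold and |y^3 − 1| ≤ 7|y − 1| < 7·(ϵ/7) = ϵ.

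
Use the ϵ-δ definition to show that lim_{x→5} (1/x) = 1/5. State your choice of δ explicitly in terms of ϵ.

Let ϵ > 0 be given. We seek δ > 0 such that 0 < |x − 5| < δ implies |1/x − (1/5)| < ϵ.
|1/x − (1/5)| = |5 − x|/(5·|x|) = |x − 5|/(5|x|).
Restrict δ ≤ 5/2. Then |x − 5| < 5/2 gives |x| > 5/2, so 5|x| > 25/2.
Then |1/x − (1/5)| < |x − 5|/(25/2), which is < ϵ when |x − 5| < (25/2)ϵ.
Take δ = min(5/2, (25/2)ϵ). Then 0 < |x − 5| < δ gives both |x − 5| < 5/2 and |x − 5| < (25/2)ϵ, so |1/x − (1/5)| < ϵ.

δ = min(5/2, (25/2)ϵ)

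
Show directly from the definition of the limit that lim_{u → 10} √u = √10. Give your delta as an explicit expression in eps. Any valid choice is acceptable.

Let eps > 0 be given. We want delta > 0 such that 0 < |u − 10| < delta implies |√u − √10| < eps.
Multiplying by the conjugate, |√u − √10| = |u − 10|/(√u + √10).
Restrict delta ≤ 10 so that |u − 10| < 10 forces u > 0, and then √u + √10 > √10.
Hence |√u − √10| < |u − 10|/√10, which is < eps once |u − 10| < √10·eps.
Take delta = min(10, √10·eps). If 0 < |u − 10| < delta then u > 0 and |√u − √10| < |u − 10|/√10 < eps.

delta = min(10, √10·eps)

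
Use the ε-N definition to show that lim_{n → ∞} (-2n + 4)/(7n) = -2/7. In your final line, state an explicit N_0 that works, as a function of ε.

Suppose ε > 0. For n ≥ 1, |(-2n + 4)/(7n) + 2/7| = |28|/(7(7n)) = 28/(7(7n)).
Since 7n ≥ 7n for n ≥ 1, this is ≤ 28/(7·7n) = (4/7)/n.
So |(-2n + 4)/(7n) + 2/7| < ε whenever n > (4/7)/ε.
Take N_0 = (4/7)/ε. If n > N_0 then |(-2n + 4)/(7n) + 2/7| ≤ (4/7)/n < ε.

N_0 = (4/7)/ε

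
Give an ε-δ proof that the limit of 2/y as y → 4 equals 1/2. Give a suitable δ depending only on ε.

δ = min(2, 4ε)

Suppose ε > 0. We seek δ > 0 such that 0 < |y − 4| < δ implies |2/y − (1/2)| < ε.
|2/y − (1/2)| = 2·|4 − y|/(4·|y|) = 2|y − 4|/(4|y|).
Require δ ≤ 2 so that |y| > 4 − 2 = 2, hence 4|y| > 8.
Then |2/y − (1/2)| < 2|y − 4|/8, which is < ε when |y − 4| < 4ε.
Take δ = min(2, 4ε). Then 0 < |y − 4| < δ gives both |y − 4| < 2 and |y − 4| < 4ε, so |2/y − (1/2)| < ε.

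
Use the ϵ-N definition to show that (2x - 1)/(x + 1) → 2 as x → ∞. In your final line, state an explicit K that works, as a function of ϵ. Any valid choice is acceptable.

K = 3/ϵ

Suppose ϵ > 0. We seek K > 0 such that x > K implies |(2x - 1)/(x + 1) − 2| < ϵ.
(2x - 1)/(x + 1) − 2 = ((2x - 1) − 2(x + 1)) / ((x + 1)) = -3/((x + 1)).
For x > 0 we have x + 1 > x, so |(2x - 1)/(x + 1) − 2| = 3/((x + 1)) < 3/(x) = 3/x.
Thus |(2x - 1)/(x + 1) − 2| < ϵ whenever x > 3/ϵ.
Take K = 3/ϵ. If x > K then |(2x - 1)/(x + 1) − 2| < 3/x < ϵ.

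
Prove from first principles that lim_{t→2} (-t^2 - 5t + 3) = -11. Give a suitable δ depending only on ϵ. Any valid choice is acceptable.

δ = min(1, ϵ/10)

Fix ϵ > 0. We want δ > 0 such that 0 < |t − 2| < δ implies |(-t^2 - 5t + 3) + 11| < ϵ.
(-t^2 - 5t + 3) + 11 = -t^2 - 5t + 14 = (t − 2)(-t - 7).
So |(-t^2 - 5t + 3) + 11| = |t − 2|·|-t - 7|.
Assume first that |t − 2| < 1, so |t| < 3. Then |-t - 7| ≤ 3 + 7 = 10.
Hence |(-t^2 - 5t + 3) + 11| ≤ 10|t − 2| < ϵ provided |t − 2| < ϵ/10.
Choosing δ = min(1, ϵ/10) ensures both conditions, hence |(-t^2 - 5t + 3) + 11| < ϵ.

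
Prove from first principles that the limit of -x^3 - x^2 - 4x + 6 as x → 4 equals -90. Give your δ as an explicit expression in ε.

δ = min(2, ε/90)

Let ε > 0. We want δ > 0 such that 0 < |x − 4| < δ implies |(-x^3 - x^2 - 4x + 6) + 90| < ε.
(-x^3 - x^2 - 4x + 6) + 90 = -x^3 - x^2 - 4x + 96 = (x − 4)(-x^2 - 5x - 24).
So |(-x^3 - x^2 - 4x + 6) + 90| = |x − 4|·|-x^2 - 5x - 24|.
Require δ ≤ 2. Then |x − 4| < 2 gives |x| < 6, and by the triangle inequality |-x^2 - 5x - 24| ≤ 6^2 + 5·6 + 24 = 90.
Hence |(-x^3 - x^2 - 4x + 6) + 90| ≤ 90|x − 4| < ε provided |x − 4| < ε/90.
Choosing δ = min(2, ε/90) ensures both conditions, hence |(-x^3 - x^2 - 4x + 6) + 90| < ε.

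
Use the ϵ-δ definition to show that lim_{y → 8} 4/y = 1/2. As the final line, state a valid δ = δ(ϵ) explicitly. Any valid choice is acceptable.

Fix ϵ > 0. We seek δ > 0 such that 0 < |y − 8| < δ implies |4/y − (1/2)| < ϵ.
|4/y − (1/2)| = 4·|8 − y|/(8·|y|) = 4|y − 8|/(8|y|).
Require δ ≤ 4 so that |y| > 8 − 4 = 4, hence 8|y| > 32.
Then |4/y − (1/2)| < 4|y − 8|/32, which is < ϵ when |y − 8| < 8ϵ.
Take δ = min(4, 8ϵ). Then 0 < |y − 8| < δ gives both |y − 8| < 4 and |y − 8| < 8ϵ, so |4/y − (1/2)| < ϵ.

δ = min(4, 8ϵ)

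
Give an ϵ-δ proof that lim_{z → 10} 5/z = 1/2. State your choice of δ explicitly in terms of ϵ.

Suppose ϵ > 0. We seek δ > 0 such that 0 < |z − 10| < δ implies |5/z − (1/2)| < ϵ.
|5/z − (1/2)| = 5·|10 − z|/(10·|z|) = 5|z − 10|/(10|z|).
Restrict δ ≤ 5. Then |z − 10| < 5 gives |z| > 5, so 10|z| > 50.
Then |5/z − (1/2)| < 5|z − 10|/50, which is < ϵ when |z − 10| < 10ϵ.
Take δ = min(5, 10ϵ). Then 0 < |z − 10| < δ gives both |z − 10| < 5 and |z − 10| < 10ϵ, so |5/z − (1/2)| < ϵ.

δ = min(5, 10ϵ)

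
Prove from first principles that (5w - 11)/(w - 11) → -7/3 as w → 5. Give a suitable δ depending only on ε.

δ = min(3, (9/22)ε)

Suppose ε > 0. We want δ > 0 with 0 < |w − 5| < δ ⇒ |(5w - 11)/(w - 11) + 7/3| < ε.
Combining over a common denominator, (5w - 11)/(w - 11) + 7/3 = [(5w - 11)·(-6) − 14·(w - 11)] / [(-6)·(w - 11)] = -44(w − 5) / ((-6)(w - 11)).
So |(5w - 11)/(w - 11) + 7/3| = 44|w − 5| / (6·|w − 11|).
Restrict δ ≤ 3. Then |w − 5| < 3 gives |w − 11| = |(w − 5) + (-6)| ≥ 6 − 3 = 3.
Hence |(5w - 11)/(w - 11) + 7/3| < 44|w − 5|/(6·3) = (22/9)|w − 5|, which is < ε once |w − 5| < (9/22)ε.
Take δ = min(3, (9/22)ε). Then 0 < |w − 5| < δ forces both bounds, so |(5w - 11)/(w - 11) + 7/3| < ε.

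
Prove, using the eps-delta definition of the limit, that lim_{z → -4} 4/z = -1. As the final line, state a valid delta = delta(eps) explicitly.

Fix eps > 0. We seek delta > 0 such that 0 < |z + 4| < delta implies |4/z + 1| < eps.
|4/z + 1| = 4·|-4 − z|/(4·|z|) = 4|z + 4|/(4|z|).
Restrict delta ≤ 2. Then |z + 4| < 2 gives |z| > 2, so 4|z| > 8.
Then |4/z + 1| < 4|z + 4|/8, which is < eps when |z + 4| < 2eps.
Take delta = min(2, 2eps). Then 0 < |z + 4| < delta gives both |z + 4| < 2 and |z + 4| < 2eps, so |4/z + 1| < eps.

delta = min(2, 2eps)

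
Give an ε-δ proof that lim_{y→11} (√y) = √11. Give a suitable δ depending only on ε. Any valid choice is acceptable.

Let ε > 0 be given. We want δ > 0 such that 0 < |y − 11| < δ implies |√y − √11| < ε.
Multiplying by the conjugate, |√y − √11| = |y − 11|/(√y + √11).
Restrict δ ≤ 11 so that |y − 11| < 11 forces y > 0, and then √y + √11 > √11.
Hence |√y − √11| < |y − 11|/√11, which is < ε once |y − 11| < √11·ε.
Take δ = min(11, √11·ε). If 0 < |y − 11| < δ then y > 0 and |√y − √11| < |y − 11|/√11 < ε.

δ = min(11, √11·ε)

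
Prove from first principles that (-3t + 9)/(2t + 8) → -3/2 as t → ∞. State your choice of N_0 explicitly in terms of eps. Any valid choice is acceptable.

Let eps > 0 be given. We seek N_0 > 0 such that t > N_0 implies |(-3t + 9)/(2t + 8) + 3/2| < eps.
(-3t + 9)/(2t + 8) + 3/2 = (2(-3t + 9) − (-3)(2t + 8)) / (2(2t + 8)) = 42/(2(2t + 8)).
For t > 0 we have 2t + 8 > 2t, so |(-3t + 9)/(2t + 8) + 3/2| = 42/(2(2t + 8)) < 42/(2·2t) = (21/2)/t.
Thus |(-3t + 9)/(2t + 8) + 3/2| < eps whenever t > (21/2)/eps.
Take N_0 = (21/2)/eps. If t > N_0 then |(-3t + 9)/(2t + 8) + 3/2| < (21/2)/t < eps.

N_0 = (21/2)/eps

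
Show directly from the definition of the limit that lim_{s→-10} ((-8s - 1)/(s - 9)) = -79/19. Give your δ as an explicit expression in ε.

δ = min(19/2, (361/146)ε)

Suppose ε > 0. We want δ > 0 with 0 < |s + 10| < δ ⇒ |(-8s - 1)/(s - 9) + 79/19| < ε.
Combining over a common denominator, (-8s - 1)/(s - 9) + 79/19 = [(-8s - 1)·(-19) − 79·(s - 9)] / [(-19)·(s - 9)] = 73(s + 10) / ((-19)(s - 9)).
So |(-8s - 1)/(s - 9) + 79/19| = 73|s + 10| / (19·|s − 9|).
Restrict δ ≤ 19/2. Then |s + 10| < 19/2 gives |s − 9| = |(s + 10) + (-19)| ≥ 19 − 19/2 = 19/2.
Hence |(-8s - 1)/(s - 9) + 79/19| < 73|s + 10|/(19·(19/2)) = (146/361)|s + 10|, which is < ε once |s + 10| < (361/146)ε.
Take δ = min(19/2, (361/146)ε). Then 0 < |s + 10| < δ forces both bounds, so |(-8s - 1)/(s - 9) + 79/19| < ε.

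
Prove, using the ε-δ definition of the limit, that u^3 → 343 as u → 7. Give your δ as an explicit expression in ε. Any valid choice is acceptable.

δ = min(2, ε/193)

Let ε > 0 be given. We seek δ > 0 with 0 < |u − 7| < δ ⇒ |u^3 − 343| < ε.
Factor: u^3 − 343 = (u − 7)(u^2 + 7u + 49), so |u^3 − 343| = |u − 7|·|u^2 + 7u + 49|.
Restrict δ ≤ 2. Then |u − 7| < 2 gives |u| < 9, so by the triangle inequality |u^2 + 7u + 49| ≤ 9^2 + 7·9 + 49 = 193.
Hence |u^3 − 343| ≤ 193|u − 7|, which is < ε once |u − 7| < ε/193.
Take δ = min(2, ε/193). If 0 < |u − 7| < δ then both bounds hold and |u^3 − 343| ≤ 193|u − 7| < 193·(ε/193) = ε.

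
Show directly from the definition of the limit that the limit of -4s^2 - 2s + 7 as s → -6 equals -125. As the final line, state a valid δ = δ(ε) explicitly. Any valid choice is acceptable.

δ = min(1, ε/50)

Let ε > 0. We want δ > 0 such that 0 < |s + 6| < δ implies |(-4s^2 - 2s + 7) + 125| < ε.
(-4s^2 - 2s + 7) + 125 = -4s^2 - 2s + 132 = (s + 6)(-4s + 22).
So |(-4s^2 - 2s + 7) + 125| = |s + 6|·|-4s + 22|.
Require δ ≤ 1. Then |s + 6| < 1 gives |s| < 7, and by the triangle inequality |-4s + 22| ≤ 4·7 + 22 = 50.
Hence |(-4s^2 - 2s + 7) + 125| ≤ 50|s + 6| < ε provided |s + 6| < ε/50.
Take δ = min(1, ε/50). Then 0 < |s + 6| < δ gives both |s + 6| < 1 and |s + 6| < ε/50, so |(-4s^2 - 2s + 7) + 125| < ε.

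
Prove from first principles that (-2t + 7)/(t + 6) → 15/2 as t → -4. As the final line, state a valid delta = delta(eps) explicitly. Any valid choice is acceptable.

Fix eps > 0. We want delta > 0 with 0 < |t + 4| < delta ⇒ |(-2t + 7)/(t + 6) − (15/2)| < eps.
Combining over a common denominator, (-2t + 7)/(t + 6) − (15/2) = [(-2t + 7)·2 − 15·(t + 6)] / [2·(t + 6)] = -19(t + 4) / (2(t + 6)).
So |(-2t + 7)/(t + 6) − (15/2)| = 19|t + 4| / (2·|t + 6|).
Restrict delta ≤ 1. Then |t + 4| < 1 gives |t + 6| = |(t + 4) + 2| ≥ 2 − 1 = 1.
Hence |(-2t + 7)/(t + 6) − (15/2)| < 19|t + 4|/(2·1) = (19/2)|t + 4|, which is < eps once |t + 4| < (2/19)eps.
Take delta = min(1, (2/19)eps). Then 0 < |t + 4| < delta forces both bounds, so |(-2t + 7)/(t + 6) − (15/2)| < eps.

delta = min(1, (2/19)eps)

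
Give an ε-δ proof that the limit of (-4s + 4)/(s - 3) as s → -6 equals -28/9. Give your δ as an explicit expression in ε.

Let ε > 0. We want δ > 0 with 0 < |s + 6| < δ ⇒ |(-4s + 4)/(s - 3) + 28/9| < ε.
Combining over a common denominator, (-4s + 4)/(s - 3) + 28/9 = [(-4s + 4)·(-9) − 28·(s - 3)] / [(-9)·(s - 3)] = 8(s + 6) / ((-9)(s - 3)).
So |(-4s + 4)/(s - 3) + 28/9| = 8|s + 6| / (9·|s − 3|).
Restrict δ ≤ 9/2. Then |s + 6| < 9/2 gives |s − 3| = |(s + 6) + (-9)| ≥ 9 − 9/2 = 9/2.
Hence |(-4s + 4)/(s - 3) + 28/9| < 8|s + 6|/(9·(9/2)) = (16/81)|s + 6|, which is < ε once |s + 6| < (81/16)ε.
Take δ = min(9/2, (81/16)ε). Then 0 < |s + 6| < δ forces both bounds, so |(-4s + 4)/(s - 3) + 28/9| < ε.

δ = min(9/2, (81/16)ε)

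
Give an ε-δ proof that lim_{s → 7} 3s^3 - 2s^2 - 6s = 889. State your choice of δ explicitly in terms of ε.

Suppose ε > 0. We want δ > 0 such that 0 < |s − 7| < δ implies |(3s^3 - 2s^2 - 6s) − 889| < ε.
(3s^3 - 2s^2 - 6s) − 889 = 3s^3 - 2s^2 - 6s - 889 = (s − 7)(3s^2 + 19s + 127).
So |(3s^3 - 2s^2 - 6s) − 889| = |s − 7|·|3s^2 + 19s + 127|.
Require δ ≤ 1. Then |s − 7| < 1 gives |s| < 8, and by the triangle inequality |3s^2 + 19s + 127| ≤ 3·8^2 + 19·8 + 127 = 471.
Hence |(3s^3 - 2s^2 - 6s) − 889| ≤ 471|s − 7| < ε provided |s − 7| < ε/471.
Choosing δ = min(1, ε/471) ensures both conditions, hence |(3s^3 - 2s^2 - 6s) − 889| < ε.

δ = min(1, ε/471)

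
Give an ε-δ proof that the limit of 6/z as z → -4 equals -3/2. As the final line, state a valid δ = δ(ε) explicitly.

Let ε > 0 be given. We seek δ > 0 such that 0 < |z + 4| < δ implies |6/z + 3/2| < ε.
|6/z + 3/2| = 6·|-4 − z|/(4·|z|) = 6|z + 4|/(4|z|).
Require δ ≤ 2 so that |z| > 4 − 2 = 2, hence 4|z| > 8.
Then |6/z + 3/2| < 6|z + 4|/8, which is < ε when |z + 4| < (4/3)ε.
Take δ = min(2, (4/3)ε). Then 0 < |z + 4| < δ gives both |z + 4| < 2 and |z + 4| < (4/3)ε, so |6/z + 3/2| < ε.

δ = min(2, (4/3)ε)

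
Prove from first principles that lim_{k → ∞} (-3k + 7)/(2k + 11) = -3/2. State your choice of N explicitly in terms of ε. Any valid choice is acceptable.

Let ε > 0 be given. For k ≥ 1, |(-3k + 7)/(2k + 11) + 3/2| = |47|/(2(2k + 11)) = 47/(2(2k + 11)).
Since 2k + 11 ≥ 2k for k ≥ 1, this is ≤ 47/(2·2k) = (47/4)/k.
So |(-3k + 7)/(2k + 11) + 3/2| < ε whenever k > (47/4)/ε.
Take N = (47/4)/ε. If k > N then |(-3k + 7)/(2k + 11) + 3/2| ≤ (47/4)/k < ε.

N = (47/4)/ε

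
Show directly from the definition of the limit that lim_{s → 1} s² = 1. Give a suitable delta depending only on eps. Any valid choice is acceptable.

Fix eps > 0. We seek delta > 0 with 0 < |s − 1| < delta ⇒ |s² − 1| < eps.
Factor: s² − 1 = (s − 1)(s + 1), so |s² − 1| = |s − 1|·|s + 1|.
Impose delta ≤ 2 so that |s| < 3; then |s + 1| ≤ 4.
Hence |s² − 1| ≤ 4|s − 1|, which is < eps once |s − 1| < eps/4.
Take delta = min(2, eps/4). If 0 < |s − 1| < delta then both bounds hold and |s² − 1| ≤ 4|s − 1| < 4·(eps/4) = eps.

delta = min(2, eps/4)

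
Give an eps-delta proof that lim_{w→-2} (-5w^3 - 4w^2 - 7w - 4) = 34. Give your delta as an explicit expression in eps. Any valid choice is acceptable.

delta = min(1, eps/82)

Let eps > 0. We want delta > 0 such that 0 < |w + 2| < delta implies |(-5w^3 - 4w^2 - 7w - 4) − 34| < eps.
(-5w^3 - 4w^2 - 7w - 4) − 34 = -5w^3 - 4w^2 - 7w - 38 = (w + 2)(-5w^2 + 6w - 19).
So |(-5w^3 - 4w^2 - 7w - 4) − 34| = |w + 2|·|-5w^2 + 6w - 19|.
Require delta ≤ 1. Then |w + 2| < 1 gives |w| < 3, and by the triangle inequality |-5w^2 + 6w - 19| ≤ 5·3^2 + 6·3 + 19 = 82.
Hence |(-5w^3 - 4w^2 - 7w - 4) − 34| ≤ 82|w + 2| < eps provided |w + 2| < eps/82.
Choosing delta = min(1, eps/82) ensures both conditions, hence |(-5w^3 - 4w^2 - 7w - 4) − 34| < eps.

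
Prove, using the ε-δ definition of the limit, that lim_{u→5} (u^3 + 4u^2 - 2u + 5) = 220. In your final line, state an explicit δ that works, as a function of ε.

Let ε > 0. We want δ > 0 such that 0 < |u − 5| < δ implies |(u^3 + 4u^2 - 2u + 5) − 220| < ε.
(u^3 + 4u^2 - 2u + 5) − 220 = u^3 + 4u^2 - 2u - 215 = (u − 5)(u^2 + 9u + 43).
So |(u^3 + 4u^2 - 2u + 5) − 220| = |u − 5|·|u^2 + 9u + 43|.
Assume first that |u − 5| < 1, so |u| < 6. Then |u^2 + 9u + 43| ≤ 6^2 + 9·6 + 43 = 133.
Hence |(u^3 + 4u^2 - 2u + 5) − 220| ≤ 133|u − 5| < ε provided |u − 5| < ε/133.
Take δ = min(1, ε/133). Then 0 < |u − 5| < δ gives both |u − 5| < 1 and |u − 5| < ε/133, so |(u^3 + 4u^2 - 2u + 5) − 220| < ε.

δ = min(1, ε/133)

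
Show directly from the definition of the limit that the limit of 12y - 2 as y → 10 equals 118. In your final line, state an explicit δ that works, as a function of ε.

Fix ε > 0. We need δ > 0 so that 0 < |y − 10| < δ implies |(12y - 2) − 118| < ε.
Since (12y - 2) − 118 = 12(y − 10), we have |(12y - 2) − 118| = 12|y − 10|.
So 12|y − 10| < ε exactly when |y − 10| < ε/12.
Choosing δ = ε/12 gives |(12y - 2) − 118| = 12|y − 10| < ε whenever |y − 10| < δ.

δ = ε/12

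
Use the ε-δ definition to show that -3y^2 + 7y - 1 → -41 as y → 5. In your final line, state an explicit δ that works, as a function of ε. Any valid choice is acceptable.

Fix ε > 0. We want δ > 0 such that 0 < |y − 5| < δ implies |(-3y^2 + 7y - 1) + 41| < ε.
(-3y^2 + 7y - 1) + 41 = -3y^2 + 7y + 40 = (y − 5)(-3y - 8).
So |(-3y^2 + 7y - 1) + 41| = |y − 5|·|-3y - 8|.
Require δ ≤ 1. Then |y − 5| < 1 gives |y| < 6, and by the triangle inequality |-3y - 8| ≤ 3·6 + 8 = 26.
Hence |(-3y^2 + 7y - 1) + 41| ≤ 26|y − 5| < ε provided |y − 5| < ε/26.
Choosing δ = min(1, ε/26) ensures both conditions, hence |(-3y^2 + 7y - 1) + 41| < ε.

δ = min(1, ε/26)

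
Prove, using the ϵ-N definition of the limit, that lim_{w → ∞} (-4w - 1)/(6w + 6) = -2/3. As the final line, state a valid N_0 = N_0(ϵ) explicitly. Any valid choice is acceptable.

N_0 = (1/2)/ϵ

Let ϵ > 0 be given. We seek N_0 > 0 such that w > N_0 implies |(-4w - 1)/(6w + 6) + 2/3| < ϵ.
(-4w - 1)/(6w + 6) + 2/3 = (6(-4w - 1) − (-4)(6w + 6)) / (6(6w + 6)) = 18/(6(6w + 6)).
For w > 0 we have 6w + 6 > 6w, so |(-4w - 1)/(6w + 6) + 2/3| = 18/(6(6w + 6)) < 18/(6·6w) = (1/2)/w.
Thus |(-4w - 1)/(6w + 6) + 2/3| < ϵ whenever w > (1/2)/ϵ.
Take N_0 = (1/2)/ϵ. If w > N_0 then |(-4w - 1)/(6w + 6) + 2/3| < (1/2)/w < ϵ.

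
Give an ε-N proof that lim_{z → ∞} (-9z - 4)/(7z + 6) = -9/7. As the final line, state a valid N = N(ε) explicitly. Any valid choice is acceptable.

Let ε > 0 be given. We seek N > 0 such that z > N implies |(-9z - 4)/(7z + 6) + 9/7| < ε.
(-9z - 4)/(7z + 6) + 9/7 = (7(-9z - 4) − (-9)(7z + 6)) / (7(7z + 6)) = 26/(7(7z + 6)).
For z > 0 we have 7z + 6 > 7z, so |(-9z - 4)/(7z + 6) + 9/7| = 26/(7(7z + 6)) < 26/(7·7z) = (26/49)/z.
Thus |(-9z - 4)/(7z + 6) + 9/7| < ε whenever z > (26/49)/ε.
Take N = (26/49)/ε. If z > N then |(-9z - 4)/(7z + 6) + 9/7| < (26/49)/z < ε.

N = (26/49)/ε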